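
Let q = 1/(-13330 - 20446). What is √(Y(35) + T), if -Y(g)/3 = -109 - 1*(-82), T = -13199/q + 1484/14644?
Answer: 4*√7621364257554/523 ≈ 21114.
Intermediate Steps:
q = -1/33776 (q = 1/(-33776) = -1/33776 ≈ -2.9607e-5)
T = 233158328805/523 (T = -13199/(-1/33776) + 1484/14644 = -13199*(-33776) + 1484*(1/14644) = 445809424 + 53/523 = 233158328805/523 ≈ 4.4581e+8)
Y(g) = 81 (Y(g) = -3*(-109 - 1*(-82)) = -3*(-109 + 82) = -3*(-27) = 81)
√(Y(35) + T) = √(81 + 233158328805/523) = √(233158371168/523) = 4*√7621364257554/523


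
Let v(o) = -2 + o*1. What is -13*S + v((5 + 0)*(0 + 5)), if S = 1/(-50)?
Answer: 1163/50 ≈ 23.260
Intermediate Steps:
S = -1/50 ≈ -0.020000
v(o) = -2 + o
-13*S + v((5 + 0)*(0 + 5)) = -13*(-1/50) + (-2 + (5 + 0)*(0 + 5)) = 13/50 + (-2 + 5*5) = 13/50 + (-2 + 25) = 13/50 + 23 = 1163/50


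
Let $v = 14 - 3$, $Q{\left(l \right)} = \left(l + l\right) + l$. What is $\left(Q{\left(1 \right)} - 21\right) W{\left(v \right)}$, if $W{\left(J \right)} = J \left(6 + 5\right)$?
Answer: $-2178$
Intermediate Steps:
$Q{\left(l \right)} = 3 l$ ($Q{\left(l \right)} = 2 l + l = 3 l$)
$v = 11$ ($v = 14 - 3 = 11$)
$W{\left(J \right)} = 11 J$ ($W{\left(J \right)} = J 11 = 11 J$)
$\left(Q{\left(1 \right)} - 21\right) W{\left(v \right)} = \left(3 \cdot 1 - 21\right) 11 \cdot 11 = \left(3 - 21\right) 121 = \left(-18\right) 121 = -2178$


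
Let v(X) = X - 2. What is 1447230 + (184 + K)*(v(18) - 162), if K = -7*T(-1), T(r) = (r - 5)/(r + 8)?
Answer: 1419490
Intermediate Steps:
v(X) = -2 + X
T(r) = (-5 + r)/(8 + r)
K = 6 (K = -7*(-5 - 1)/(8 - 1) = -7*(-6)/7 = -(-6) = -7*(-6/7) = 6)
1447230 + (184 + K)*(v(18) - 162) = 1447230 + (184 + 6)*((-2 + 18) - 162) = 1447230 + 190*(16 - 162) = 1447230 + 190*(-146) = 1447230 - 27740 = 1419490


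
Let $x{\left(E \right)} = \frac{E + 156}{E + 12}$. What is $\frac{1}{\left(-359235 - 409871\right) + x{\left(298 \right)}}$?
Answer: $- \frac{155}{119211203} \approx -1.3002 \cdot 10^{-6}$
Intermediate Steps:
$x{\left(E \right)} = \frac{156 + E}{12 + E}$
$\frac{1}{\left(-359235 - 409871\right) + x{\left(298 \right)}} = \frac{1}{\left(-359235 - 409871\right) + \frac{156 + 298}{12 + 298}} = \frac{1}{\left(-359235 - 409871\right) + \frac{1}{310} \cdot 454} = \frac{1}{-769106 + \frac{1}{310} \cdot 454} = \frac{1}{-769106 + \frac{227}{155}} = \frac{1}{- \frac{119211203}{155}} = - \frac{155}{119211203}$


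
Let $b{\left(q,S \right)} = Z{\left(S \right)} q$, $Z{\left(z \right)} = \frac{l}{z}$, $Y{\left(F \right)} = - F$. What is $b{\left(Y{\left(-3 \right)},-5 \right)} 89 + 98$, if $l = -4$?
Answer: $\frac{1558}{5} \approx 311.6$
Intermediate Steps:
$Z{\left(z \right)} = - \frac{4}{z}$
$b{\left(q,S \right)} = - \frac{4 q}{S}$ ($b{\left(q,S \right)} = - \frac{4}{S} q = - \frac{4 q}{S}$)
$b{\left(Y{\left(-3 \right)},-5 \right)} 89 + 98 = - \frac{4 \left(\left(-1\right) \left(-3\right)\right)}{-5} \cdot 89 + 98 = \left(-4\right) 3 \left(- \frac{1}{5}\right) 89 + 98 = \frac{12}{5} \cdot 89 + 98 = \frac{1068}{5} + 98 = \frac{1558}{5}$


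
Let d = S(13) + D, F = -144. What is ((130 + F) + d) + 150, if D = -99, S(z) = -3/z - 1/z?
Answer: 477/13 ≈ 36.692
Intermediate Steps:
S(z) = -4/z
d = -1291/13 (d = -4/13 - 99 = -1291/13 ≈ -99.308)
((130 + F) + d) + 150 = ((130 - 144) - 1291/13) + 150 = (-14 - 1291/13) + 150 = -1473/13 + 150 = 477/13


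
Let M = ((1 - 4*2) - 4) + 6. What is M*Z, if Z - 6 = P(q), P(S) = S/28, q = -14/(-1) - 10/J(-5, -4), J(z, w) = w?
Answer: -1845/56 ≈ -32.946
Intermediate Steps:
q = 33/2 (q = -14/(-1) - 10/(-4) = -14*(-1) - 10*(-1/4) = 14 + 5/2 = 33/2 ≈ 16.500)
P(S) = S/28 (P(S) = S*(1/28) = S/28)
M = -5 (M = ((1 - 8) - 4) + 6 = (-7 - 4) + 6 = -11 + 6 = -5)
Z = 369/56 (Z = 6 + (1/28)*(33/2) = 6 + 33/56 = 369/56 ≈ 6.5893)
M*Z = -5*369/56 = -1845/56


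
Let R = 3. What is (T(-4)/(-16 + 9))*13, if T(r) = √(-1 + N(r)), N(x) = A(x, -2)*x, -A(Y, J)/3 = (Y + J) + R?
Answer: -13*I*√37/7 ≈ -11.297*I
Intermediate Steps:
A(Y, J) = -9 - 3*J - 3*Y (A(Y, J) = -3*((Y + J) + 3) = -3*((J + Y) + 3) = -3*(3 + J + Y) = -9 - 3*J - 3*Y)
N(x) = x*(-3 - 3*x) (N(x) = (-9 - 3*(-2) - 3*x)*x = (-9 + 6 - 3*x)*x = (-3 - 3*x)*x = x*(-3 - 3*x))
T(r) = √(-1 - 3*r*(1 + r))
(T(-4)/(-16 + 9))*13 = (√(-1 - 3*(-4)*(1 - 4))/(-16 + 9))*13 = (√(-1 - 3*(-4)*(-3))/(-7))*13 = (√(-1 - 36)*(-⅐))*13 = (√(-37)*(-⅐))*13 = ((I*√37)*(-⅐))*13 = -I*√37/7*13 = -13*I*√37/7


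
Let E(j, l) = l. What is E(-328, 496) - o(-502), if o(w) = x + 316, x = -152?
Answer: 332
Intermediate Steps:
o(w) = 164 (o(w) = -152 + 316 = 164)
E(-328, 496) - o(-502) = 496 - 1*164 = 496 - 164 = 332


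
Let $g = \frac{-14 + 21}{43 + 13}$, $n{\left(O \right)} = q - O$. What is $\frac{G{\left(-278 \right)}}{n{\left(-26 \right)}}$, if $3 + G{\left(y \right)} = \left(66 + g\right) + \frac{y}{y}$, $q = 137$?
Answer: $\frac{513}{1304} \approx 0.3934$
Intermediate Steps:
$n{\left(O \right)} = 137 - O$
$g = \frac{1}{8}$ ($g = \frac{7}{56} = 7 \cdot \frac{1}{56} = \frac{1}{8} \approx 0.125$)
$G{\left(y \right)} = \frac{513}{8}$ ($G{\left(y \right)} = -3 + \left(\left(66 + \frac{1}{8}\right) + \frac{y}{y}\right) = -3 + \left(\frac{529}{8} + 1\right) = -3 + \frac{537}{8} = \frac{513}{8}$)
$\frac{G{\left(-278 \right)}}{n{\left(-26 \right)}} = \frac{513}{8 \left(137 - -26\right)} = \frac{513}{8 \left(137 + 26\right)} = \frac{513}{8 \cdot 163} = \frac{513}{8} \cdot \frac{1}{163} = \frac{513}{1304}$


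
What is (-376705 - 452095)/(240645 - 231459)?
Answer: -414400/4593 ≈ -90.224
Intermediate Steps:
(-376705 - 452095)/(240645 - 231459) = -828800/9186 = -828800*1/9186 = -414400/4593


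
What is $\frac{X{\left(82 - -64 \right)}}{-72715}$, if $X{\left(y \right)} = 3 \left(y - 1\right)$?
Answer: $- \frac{87}{14543} \approx -0.0059823$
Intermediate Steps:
$X{\left(y \right)} = -3 + 3 y$ ($X{\left(y \right)} = 3 \left(-1 + y\right) = -3 + 3 y$)
$\frac{X{\left(82 - -64 \right)}}{-72715} = \frac{-3 + 3 \left(82 - -64\right)}{-72715} = \left(-3 + 3 \left(82 + \left(-2 + 66\right)\right)\right) \left(- \frac{1}{72715}\right) = \left(-3 + 3 \left(82 + 64\right)\right) \left(- \frac{1}{72715}\right) = \left(-3 + 3 \cdot 146\right) \left(- \frac{1}{72715}\right) = \left(-3 + 438\right) \left(- \frac{1}{72715}\right) = 435 \left(- \frac{1}{72715}\right) = - \frac{87}{14543}$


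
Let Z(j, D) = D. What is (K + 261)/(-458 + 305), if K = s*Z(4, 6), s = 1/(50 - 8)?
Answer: -1828/1071 ≈ -1.7068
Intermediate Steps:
s = 1/42 ≈ 0.023810
K = ⅐ (K = (1/42)*6 = ⅐ ≈ 0.14286)
(K + 261)/(-458 + 305) = (⅐ + 261)/(-458 + 305) = (1828/7)/(-153) = (1828/7)*(-1/153) = -1828/1071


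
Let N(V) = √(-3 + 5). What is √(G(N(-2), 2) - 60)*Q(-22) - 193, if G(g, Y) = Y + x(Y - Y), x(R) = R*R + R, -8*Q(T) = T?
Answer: -193 + 11*I*√58/4 ≈ -193.0 + 20.943*I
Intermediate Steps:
Q(T) = -T/8
x(R) = R + R² (x(R) = R² + R = R + R²)
N(V) = √2
G(g, Y) = Y (G(g, Y) = Y + (Y - Y)*(1 + (Y - Y)) = Y + 0*(1 + 0) = Y + 0*1 = Y + 0 = Y)
√(G(N(-2), 2) - 60)*Q(-22) - 193 = √(2 - 60)*(-⅛*(-22)) - 193 = √(-58)*(11/4) - 193 = (I*√58)*(11/4) - 193 = 11*I*√58/4 - 193 = -193 + 11*I*√58/4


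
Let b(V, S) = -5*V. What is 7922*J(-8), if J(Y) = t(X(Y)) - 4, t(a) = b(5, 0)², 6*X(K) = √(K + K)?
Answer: 4919562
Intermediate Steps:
X(K) = √2*√K/6 (X(K) = √(K + K)/6 = √(2*K)/6 = (√2*√K)/6 = √2*√K/6)
t(a) = 625 (t(a) = (-5*5)² = (-25)² = 625)
J(Y) = 621 (J(Y) = 625 - 4 = 621)
7922*J(-8) = 7922*621 = 4919562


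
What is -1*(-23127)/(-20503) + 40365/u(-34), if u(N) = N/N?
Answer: 827580468/20503 ≈ 40364.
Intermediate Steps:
u(N) = 1
-1*(-23127)/(-20503) + 40365/u(-34) = -1*(-23127)/(-20503) + 40365/1 = 23127*(-1/20503) + 40365*1 = -23127/20503 + 40365 = 827580468/20503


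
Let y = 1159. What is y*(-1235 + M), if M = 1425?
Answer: 220210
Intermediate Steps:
y*(-1235 + M) = 1159*(-1235 + 1425) = 1159*190 = 220210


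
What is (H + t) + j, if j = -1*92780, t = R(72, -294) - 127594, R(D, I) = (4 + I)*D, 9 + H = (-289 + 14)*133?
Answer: -277838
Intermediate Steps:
H = -36584 (H = -9 + (-289 + 14)*133 = -9 - 275*133 = -9 - 36575 = -36584)
R(D, I) = D*(4 + I)
t = -148474 (t = 72*(4 - 294) - 127594 = 72*(-290) - 127594 = -20880 - 127594 = -148474)
j = -92780
(H + t) + j = (-36584 - 148474) - 92780 = -185058 - 92780 = -277838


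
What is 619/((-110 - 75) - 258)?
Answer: -619/443 ≈ -1.3973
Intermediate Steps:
619/((-110 - 75) - 258) = 619/(-185 - 258) = 619/(-443) = 619*(-1/443) = -619/443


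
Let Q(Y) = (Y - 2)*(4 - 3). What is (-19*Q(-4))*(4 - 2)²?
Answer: 456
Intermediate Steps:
Q(Y) = -2 + Y (Q(Y) = (-2 + Y)*1 = -2 + Y)
(-19*Q(-4))*(4 - 2)² = (-19*(-2 - 4))*(4 - 2)² = -19*(-6)*2² = 114*4 = 456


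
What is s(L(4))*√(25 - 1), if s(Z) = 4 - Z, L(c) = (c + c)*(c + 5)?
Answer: -136*√6 ≈ -333.13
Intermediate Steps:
L(c) = 2*c*(5 + c) (L(c) = (2*c)*(5 + c) = 2*c*(5 + c))
s(L(4))*√(25 - 1) = (4 - 2*4*(5 + 4))*√(25 - 1) = (4 - 2*4*9)*√24 = (4 - 1*72)*(2*√6) = (4 - 72)*(2*√6) = -136*√6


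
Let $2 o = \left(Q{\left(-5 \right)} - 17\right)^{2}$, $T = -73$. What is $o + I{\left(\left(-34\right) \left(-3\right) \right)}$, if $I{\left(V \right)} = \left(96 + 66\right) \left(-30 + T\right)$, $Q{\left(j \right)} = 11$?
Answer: $-16668$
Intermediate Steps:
$I{\left(V \right)} = -16686$ ($I{\left(V \right)} = \left(96 + 66\right) \left(-30 - 73\right) = 162 \left(-103\right) = -16686$)
$o = 18$ ($o = \frac{\left(11 - 17\right)^{2}}{2} = \frac{\left(-6\right)^{2}}{2} = \frac{1}{2} \cdot 36 = 18$)
$o + I{\left(\left(-34\right) \left(-3\right) \right)} = 18 - 16686 = -16668$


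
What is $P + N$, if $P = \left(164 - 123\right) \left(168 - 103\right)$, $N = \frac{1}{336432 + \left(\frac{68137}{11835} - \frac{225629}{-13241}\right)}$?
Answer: $\frac{140511861339701315}{52724901006752} \approx 2665.0$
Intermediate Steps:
$N = \frac{156707235}{52724901006752}$ ($N = \frac{1}{336432 + \left(68137 \cdot \frac{1}{11835} - - \frac{225629}{13241}\right)} = \frac{1}{336432 + \left(\frac{68137}{11835} + \frac{225629}{13241}\right)} = \frac{1}{336432 + \frac{3572521232}{156707235}} = \frac{1}{\frac{52724901006752}{156707235}} = \frac{156707235}{52724901006752} \approx 2.9722 \cdot 10^{-6}$)
$P = 2665$ ($P = 41 \left(168 - 103\right) = 41 \cdot 65 = 2665$)
$P + N = 2665 + \frac{156707235}{52724901006752} = \frac{140511861339701315}{52724901006752}$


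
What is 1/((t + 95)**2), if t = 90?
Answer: 1/34225 ≈ 2.9218e-5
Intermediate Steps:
1/((t + 95)**2) = 1/((90 + 95)**2) = 1/(185**2) = 1/34225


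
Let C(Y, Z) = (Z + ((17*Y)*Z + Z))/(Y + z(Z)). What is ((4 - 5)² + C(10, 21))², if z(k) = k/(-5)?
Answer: 327211921/841 ≈ 3.8908e+5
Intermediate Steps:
z(k) = -k/5 (z(k) = k*(-⅕) = -k/5)
C(Y, Z) = (2*Z + 17*Y*Z)/(Y - Z/5) (C(Y, Z) = (Z + ((17*Y)*Z + Z))/(Y - Z/5) = (Z + (17*Y*Z + Z))/(Y - Z/5) = (Z + (Z + 17*Y*Z))/(Y - Z/5) = (2*Z + 17*Y*Z)/(Y - Z/5))
((4 - 5)² + C(10, 21))² = ((4 - 5)² + 5*21*(2 + 17*10)/(-1*21 + 5*10))² = ((-1)² + 5*21*(2 + 170)/(-21 + 50))² = (1 + 5*21*172/29)² = (1 + 5*21*(1/29)*172)² = (1 + 18060/29)² = (18089/29)² = 327211921/841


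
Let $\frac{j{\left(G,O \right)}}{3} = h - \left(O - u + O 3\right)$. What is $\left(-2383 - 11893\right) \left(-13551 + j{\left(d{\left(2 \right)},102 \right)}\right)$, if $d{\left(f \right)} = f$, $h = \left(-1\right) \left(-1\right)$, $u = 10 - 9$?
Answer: $210842244$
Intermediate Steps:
$u = 1$ ($u = 10 - 9 = 1$)
$h = 1$
$j{\left(G,O \right)} = 6 - 12 O$ ($j{\left(G,O \right)} = 3 \left(1 - \left(-1 + O + O 3\right)\right) = 3 \left(1 - \left(-1 + 4 O\right)\right) = 3 \left(2 - 4 O\right) = 6 - 12 O$)
$\left(-2383 - 11893\right) \left(-13551 + j{\left(d{\left(2 \right)},102 \right)}\right) = \left(-2383 - 11893\right) \left(-13551 + \left(6 - 1224\right)\right) = - 14276 \left(-13551 + \left(6 - 1224\right)\right) = - 14276 \left(-13551 - 1218\right) = \left(-14276\right) \left(-14769\right) = 210842244$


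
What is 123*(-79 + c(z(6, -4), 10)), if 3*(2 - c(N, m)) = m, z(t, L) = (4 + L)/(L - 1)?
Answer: -9881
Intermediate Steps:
z(t, L) = (4 + L)/(-1 + L)
c(N, m) = 2 - m/3
123*(-79 + c(z(6, -4), 10)) = 123*(-79 + (2 - ⅓*10)) = 123*(-79 + (2 - 10/3)) = 123*(-79 - 4/3) = 123*(-241/3) = -9881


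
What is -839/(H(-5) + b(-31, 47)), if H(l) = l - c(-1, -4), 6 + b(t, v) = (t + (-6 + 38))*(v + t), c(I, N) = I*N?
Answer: -839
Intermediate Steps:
b(t, v) = -6 + (32 + t)*(t + v) (b(t, v) = -6 + (t + (-6 + 38))*(v + t) = -6 + (t + 32)*(t + v) = -6 + (32 + t)*(t + v))
H(l) = -4 + l (H(l) = l - (-1)*(-4) = l - 1*4 = l - 4 = -4 + l)
-839/(H(-5) + b(-31, 47)) = -839/((-4 - 5) + (-6 + (-31)**2 + 32*(-31) + 32*47 - 31*47)) = -839/(-9 + (-6 + 961 - 992 + 1504 - 1457)) = -839/(-9 + 10) = -839/1 = 1*(-839) = -839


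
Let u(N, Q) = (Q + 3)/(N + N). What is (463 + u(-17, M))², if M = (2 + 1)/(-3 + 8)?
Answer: 1548107716/7225 ≈ 2.1427e+5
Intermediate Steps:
M = ⅗ (M = 3/5 = 3*(⅕) = ⅗ ≈ 0.60000)
u(N, Q) = (3 + Q)/(2*N) (u(N, Q) = (3 + Q)/((2*N)) = (3 + Q)*(1/(2*N)) = (3 + Q)/(2*N))
(463 + u(-17, M))² = (463 + (½)*(3 + ⅗)/(-17))² = (463 + (½)*(-1/17)*(18/5))² = (463 - 9/85)² = (39346/85)² = 1548107716/7225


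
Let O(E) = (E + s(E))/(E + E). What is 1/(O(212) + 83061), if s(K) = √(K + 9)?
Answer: 14932464224/1240312877141555 - 424*√221/1240312877141555 ≈ 1.2039e-5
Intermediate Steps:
s(K) = √(9 + K)
O(E) = (E + √(9 + E))/(2*E) (O(E) = (E + √(9 + E))/(E + E) = (E + √(9 + E))/((2*E)) = (E + √(9 + E))*(1/(2*E)) = (E + √(9 + E))/(2*E))
1/(O(212) + 83061) = 1/((½)*(212 + √(9 + 212))/212 + 83061) = 1/((½)*(1/212)*(212 + √221) + 83061) = 1/((½ + √221/424) + 83061) = 1/(166123/2 + √221/424)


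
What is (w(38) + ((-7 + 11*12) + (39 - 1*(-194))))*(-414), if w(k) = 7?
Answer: -151110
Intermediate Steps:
(w(38) + ((-7 + 11*12) + (39 - 1*(-194))))*(-414) = (7 + ((-7 + 11*12) + (39 - 1*(-194))))*(-414) = (7 + ((-7 + 132) + (39 + 194)))*(-414) = (7 + (125 + 233))*(-414) = (7 + 358)*(-414) = 365*(-414) = -151110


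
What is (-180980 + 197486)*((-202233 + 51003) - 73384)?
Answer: -3707478684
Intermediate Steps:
(-180980 + 197486)*((-202233 + 51003) - 73384) = 16506*(-151230 - 73384) = 16506*(-224614) = -3707478684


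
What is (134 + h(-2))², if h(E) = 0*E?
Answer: 17956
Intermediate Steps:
h(E) = 0
(134 + h(-2))² = (134 + 0)² = 134² = 17956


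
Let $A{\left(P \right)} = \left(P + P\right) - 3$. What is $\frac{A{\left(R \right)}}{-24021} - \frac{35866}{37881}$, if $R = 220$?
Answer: $- \frac{97565687}{101104389} \approx -0.965$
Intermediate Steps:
$A{\left(P \right)} = -3 + 2 P$ ($A{\left(P \right)} = 2 P - 3 = -3 + 2 P$)
$\frac{A{\left(R \right)}}{-24021} - \frac{35866}{37881} = \frac{-3 + 2 \cdot 220}{-24021} - \frac{35866}{37881} = \left(-3 + 440\right) \left(- \frac{1}{24021}\right) - \frac{35866}{37881} = 437 \left(- \frac{1}{24021}\right) - \frac{35866}{37881} = - \frac{437}{24021} - \frac{35866}{37881} = - \frac{97565687}{101104389}$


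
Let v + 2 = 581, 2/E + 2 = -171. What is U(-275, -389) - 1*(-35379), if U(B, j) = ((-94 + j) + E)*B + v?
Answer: 29200009/173 ≈ 1.6879e+5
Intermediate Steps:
E = -2/173 (E = 2/(-2 - 171) = 2/(-173) = 2*(-1/173) = -2/173 ≈ -0.011561)
v = 579 (v = -2 + 581 = 579)
U(B, j) = 579 + B*(-16264/173 + j) (U(B, j) = ((-94 + j) - 2/173)*B + 579 = (-16264/173 + j)*B + 579 = B*(-16264/173 + j) + 579 = 579 + B*(-16264/173 + j))
U(-275, -389) - 1*(-35379) = (579 - 16264/173*(-275) - 275*(-389)) - 1*(-35379) = (579 + 4472600/173 + 106975) + 35379 = 23079442/173 + 35379 = 29200009/173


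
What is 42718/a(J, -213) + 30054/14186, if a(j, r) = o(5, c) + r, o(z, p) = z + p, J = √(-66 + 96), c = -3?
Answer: -299828077/1496623 ≈ -200.34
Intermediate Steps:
J = √30 ≈ 5.4772
o(z, p) = p + z
a(j, r) = 2 + r (a(j, r) = (-3 + 5) + r = 2 + r)
42718/a(J, -213) + 30054/14186 = 42718/(2 - 213) + 30054/14186 = 42718/(-211) + 30054*(1/14186) = 42718*(-1/211) + 15027/7093 = -42718/211 + 15027/7093 = -299828077/1496623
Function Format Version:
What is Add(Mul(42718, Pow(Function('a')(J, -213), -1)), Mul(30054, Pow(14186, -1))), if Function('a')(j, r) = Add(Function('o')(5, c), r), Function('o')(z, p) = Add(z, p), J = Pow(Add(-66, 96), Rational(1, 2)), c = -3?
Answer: Rational(-299828077, 1496623) ≈ -200.34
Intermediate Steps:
J = Pow(30, Rational(1, 2)) ≈ 5.4772
Function('o')(z, p) = Add(p, z)
Function('a')(j, r) = Add(2, r) (Function('a')(j, r) = Add(Add(-3, 5), r) = Add(2, r))
Add(Mul(42718, Pow(Function('a')(J, -213), -1)), Mul(30054, Pow(14186, -1))) = Add(Mul(42718, Pow(Add(2, -213), -1)), Mul(30054, Pow(14186, -1))) = Add(Mul(42718, Pow(-211, -1)), Mul(30054, Rational(1, 14186))) = Add(Mul(42718, Rational(-1, 211)), Rational(15027, 7093)) = Add(Rational(-42718, 211), Rational(15027, 7093)) = Rational(-299828077, 1496623)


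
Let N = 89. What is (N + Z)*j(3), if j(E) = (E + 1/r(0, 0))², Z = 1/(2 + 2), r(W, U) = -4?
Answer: 43197/64 ≈ 674.95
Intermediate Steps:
Z = ¼ (Z = 1/4 = ¼ ≈ 0.25000)
j(E) = (-¼ + E)² (j(E) = (E + 1/(-4))² = (E - ¼)² = (-¼ + E)²)
(N + Z)*j(3) = (89 + ¼)*((1 - 4*3)²/16) = 357*((1 - 12)²/16)/4 = 357*((1/16)*(-11)²)/4 = 357*((1/16)*121)/4 = (357/4)*(121/16) = 43197/64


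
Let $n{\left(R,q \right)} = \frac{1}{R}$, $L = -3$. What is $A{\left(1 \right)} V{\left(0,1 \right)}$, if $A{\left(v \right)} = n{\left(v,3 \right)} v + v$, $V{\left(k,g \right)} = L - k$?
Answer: $-6$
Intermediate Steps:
$V{\left(k,g \right)} = -3 - k$
$A{\left(v \right)} = 1 + v$ ($A{\left(v \right)} = \frac{v}{v} + v = 1 + v$)
$A{\left(1 \right)} V{\left(0,1 \right)} = \left(1 + 1\right) \left(-3 - 0\right) = 2 \left(-3 + 0\right) = 2 \left(-3\right) = -6$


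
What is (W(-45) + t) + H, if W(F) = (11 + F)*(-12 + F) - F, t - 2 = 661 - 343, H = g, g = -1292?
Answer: 1011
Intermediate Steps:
H = -1292
t = 320 (t = 2 + (661 - 343) = 2 + 318 = 320)
W(F) = -F + (-12 + F)*(11 + F) (W(F) = (-12 + F)*(11 + F) - F = -F + (-12 + F)*(11 + F))
(W(-45) + t) + H = ((-132 + (-45)**2 - 2*(-45)) + 320) - 1292 = ((-132 + 2025 + 90) + 320) - 1292 = (1983 + 320) - 1292 = 2303 - 1292 = 1011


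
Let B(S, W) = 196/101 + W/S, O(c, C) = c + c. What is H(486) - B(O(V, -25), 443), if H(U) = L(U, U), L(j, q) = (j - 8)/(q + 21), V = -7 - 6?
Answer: 1642789/102414 ≈ 16.041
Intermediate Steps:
V = -13
O(c, C) = 2*c
L(j, q) = (-8 + j)/(21 + q)
H(U) = (-8 + U)/(21 + U)
B(S, W) = 196/101 + W/S (B(S, W) = 196*(1/101) + W/S = 196/101 + W/S)
H(486) - B(O(V, -25), 443) = (-8 + 486)/(21 + 486) - (196/101 + 443/((2*(-13)))) = 478/507 - (196/101 + 443/(-26)) = (1/507)*478 - (196/101 + 443*(-1/26)) = 478/507 - (196/101 - 443/26) = 478/507 - 1*(-39647/2626) = 478/507 + 39647/2626 = 1642789/102414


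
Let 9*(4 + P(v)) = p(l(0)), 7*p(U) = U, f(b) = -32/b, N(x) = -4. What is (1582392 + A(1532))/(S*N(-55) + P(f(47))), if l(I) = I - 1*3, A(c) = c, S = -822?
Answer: 33262404/68963 ≈ 482.32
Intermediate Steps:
l(I) = -3 + I (l(I) = I - 3 = -3 + I)
p(U) = U/7
P(v) = -85/21 (P(v) = -4 + ((-3 + 0)/7)/9 = -4 + ((1/7)*(-3))/9 = -4 + (1/9)*(-3/7) = -4 - 1/21 = -85/21)
(1582392 + A(1532))/(S*N(-55) + P(f(47))) = (1582392 + 1532)/(-822*(-4) - 85/21) = 1583924/(3288 - 85/21) = 1583924/(68963/21) = 1583924*(21/68963) = 33262404/68963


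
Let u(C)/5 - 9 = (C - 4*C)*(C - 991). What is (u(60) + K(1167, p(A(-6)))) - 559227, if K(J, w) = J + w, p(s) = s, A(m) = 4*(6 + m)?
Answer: 279885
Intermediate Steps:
A(m) = 24 + 4*m
u(C) = 45 - 15*C*(-991 + C) (u(C) = 45 + 5*((C - 4*C)*(C - 991)) = 45 + 5*((-3*C)*(-991 + C)) = 45 + 5*(-3*C*(-991 + C)) = 45 - 15*C*(-991 + C))
(u(60) + K(1167, p(A(-6)))) - 559227 = ((45 - 15*60² + 14865*60) + (1167 + (24 + 4*(-6)))) - 559227 = ((45 - 15*3600 + 891900) + (1167 + (24 - 24))) - 559227 = ((45 - 54000 + 891900) + (1167 + 0)) - 559227 = (837945 + 1167) - 559227 = 839112 - 559227 = 279885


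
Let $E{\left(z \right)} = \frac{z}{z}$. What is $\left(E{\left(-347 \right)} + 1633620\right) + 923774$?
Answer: $2557395$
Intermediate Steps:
$E{\left(z \right)} = 1$
$\left(E{\left(-347 \right)} + 1633620\right) + 923774 = \left(1 + 1633620\right) + 923774 = 1633621 + 923774 = 2557395$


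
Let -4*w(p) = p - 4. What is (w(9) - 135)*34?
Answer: -9265/2 ≈ -4632.5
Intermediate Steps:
w(p) = 1 - p/4 (w(p) = -(p - 4)/4 = -(-4 + p)/4 = 1 - p/4)
(w(9) - 135)*34 = ((1 - ¼*9) - 135)*34 = ((1 - 9/4) - 135)*34 = (-5/4 - 135)*34 = -545/4*34 = -9265/2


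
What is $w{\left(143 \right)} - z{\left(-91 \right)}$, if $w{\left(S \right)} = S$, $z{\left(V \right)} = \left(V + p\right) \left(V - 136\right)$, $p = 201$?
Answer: $25113$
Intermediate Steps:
$z{\left(V \right)} = \left(-136 + V\right) \left(201 + V\right)$ ($z{\left(V \right)} = \left(V + 201\right) \left(V - 136\right) = \left(201 + V\right) \left(-136 + V\right) = \left(-136 + V\right) \left(201 + V\right)$)
$w{\left(143 \right)} - z{\left(-91 \right)} = 143 - \left(-27336 + \left(-91\right)^{2} + 65 \left(-91\right)\right) = 143 - \left(-27336 + 8281 - 5915\right) = 143 - -24970 = 143 + 24970 = 25113$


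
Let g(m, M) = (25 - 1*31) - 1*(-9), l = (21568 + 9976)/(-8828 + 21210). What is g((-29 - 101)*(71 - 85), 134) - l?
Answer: 2801/6191 ≈ 0.45243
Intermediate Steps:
l = 15772/6191 (l = 31544/12382 = 31544*(1/12382) = 15772/6191 ≈ 2.5476)
g(m, M) = 3 (g(m, M) = (25 - 31) + 9 = -6 + 9 = 3)
g((-29 - 101)*(71 - 85), 134) - l = 3 - 1*15772/6191 = 3 - 15772/6191 = 2801/6191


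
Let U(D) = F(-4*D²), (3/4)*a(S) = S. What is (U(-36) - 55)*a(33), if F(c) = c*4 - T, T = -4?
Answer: -914628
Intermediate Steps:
a(S) = 4*S/3
F(c) = 4 + 4*c (F(c) = c*4 - 1*(-4) = 4*c + 4 = 4 + 4*c)
U(D) = 4 - 16*D² (U(D) = 4 + 4*(-4*D²) = 4 - 16*D²)
(U(-36) - 55)*a(33) = ((4 - 16*(-36)²) - 55)*((4/3)*33) = ((4 - 16*1296) - 55)*44 = ((4 - 20736) - 55)*44 = (-20732 - 55)*44 = -20787*44 = -914628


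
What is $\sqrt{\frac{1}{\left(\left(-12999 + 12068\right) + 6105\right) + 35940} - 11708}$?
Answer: $\frac{i \sqrt{19790746500054}}{41114} \approx 108.2 i$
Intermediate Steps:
$\sqrt{\frac{1}{\left(\left(-12999 + 12068\right) + 6105\right) + 35940} - 11708} = \sqrt{\frac{1}{\left(-931 + 6105\right) + 35940} - 11708} = \sqrt{\frac{1}{5174 + 35940} - 11708} = \sqrt{\frac{1}{41114} - 11708} = \sqrt{- \frac{481362711}{41114}} = \frac{i \sqrt{19790746500054}}{41114}$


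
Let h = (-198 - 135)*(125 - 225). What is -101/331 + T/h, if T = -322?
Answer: -1734941/5511150 ≈ -0.31481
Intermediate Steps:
h = 33300 (h = -333*(-100) = 33300)
-101/331 + T/h = -101/331 - 322/33300 = -101*1/331 - 322*1/33300 = -101/331 - 161/16650 = -1734941/5511150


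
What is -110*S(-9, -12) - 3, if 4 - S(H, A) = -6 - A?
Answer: 217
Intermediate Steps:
S(H, A) = 10 + A (S(H, A) = 4 - (-6 - A) = 4 + (6 + A) = 10 + A)
-110*S(-9, -12) - 3 = -110*(10 - 12) - 3 = -110*(-2) - 3 = 220 - 3 = 217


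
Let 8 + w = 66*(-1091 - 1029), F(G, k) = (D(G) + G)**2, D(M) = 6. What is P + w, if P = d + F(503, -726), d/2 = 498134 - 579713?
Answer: -44005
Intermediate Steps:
F(G, k) = (6 + G)**2
d = -163158 (d = 2*(498134 - 579713) = 2*(-81579) = -163158)
w = -139928 (w = -8 + 66*(-1091 - 1029) = -8 + 66*(-2120) = -8 - 139920 = -139928)
P = 95923 (P = -163158 + (6 + 503)**2 = -163158 + 509**2 = -163158 + 259081 = 95923)
P + w = 95923 - 139928 = -44005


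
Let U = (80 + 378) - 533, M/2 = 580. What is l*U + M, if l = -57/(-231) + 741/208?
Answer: 1077145/1232 ≈ 874.31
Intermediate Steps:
M = 1160 (M = 2*580 = 1160)
l = 4693/1232 (l = -57*(-1/231) + 741*(1/208) = 19/77 + 57/16 = 4693/1232 ≈ 3.8093)
U = -75 (U = 458 - 533 = -75)
l*U + M = (4693/1232)*(-75) + 1160 = -351975/1232 + 1160 = 1077145/1232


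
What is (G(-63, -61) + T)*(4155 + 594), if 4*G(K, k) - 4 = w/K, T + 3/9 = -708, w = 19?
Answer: -282196661/84 ≈ -3.3595e+6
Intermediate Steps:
T = -2125/3 (T = -⅓ - 708 = -2125/3 ≈ -708.33)
G(K, k) = 1 + 19/(4*K) (G(K, k) = 1 + (19/K)/4 = 1 + 19/(4*K))
(G(-63, -61) + T)*(4155 + 594) = ((19/4 - 63)/(-63) - 2125/3)*(4155 + 594) = (-1/63*(-233/4) - 2125/3)*4749 = (233/252 - 2125/3)*4749 = -178267/252*4749 = -282196661/84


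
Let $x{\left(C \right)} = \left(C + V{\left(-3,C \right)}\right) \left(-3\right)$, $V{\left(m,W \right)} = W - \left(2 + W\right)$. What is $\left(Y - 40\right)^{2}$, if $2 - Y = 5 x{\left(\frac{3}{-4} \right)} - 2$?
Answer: $\frac{95481}{16} \approx 5967.6$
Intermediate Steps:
$V{\left(m,W \right)} = -2$
$x{\left(C \right)} = 6 - 3 C$ ($x{\left(C \right)} = \left(C - 2\right) \left(-3\right) = \left(-2 + C\right) \left(-3\right) = 6 - 3 C$)
$Y = - \frac{149}{4}$ ($Y = 2 - \left(5 \left(6 - 3 \frac{3}{-4}\right) - 2\right) = 2 - \left(5 \left(6 - 3 \cdot 3 \left(- \frac{1}{4}\right)\right) - 2\right) = 2 - \left(5 \left(6 - - \frac{9}{4}\right) - 2\right) = 2 - \left(5 \left(6 + \frac{9}{4}\right) - 2\right) = 2 - \left(5 \cdot \frac{33}{4} - 2\right) = 2 - \left(\frac{165}{4} - 2\right) = 2 - \frac{157}{4} = - \frac{149}{4} \approx -37.25$)
$\left(Y - 40\right)^{2} = \left(- \frac{149}{4} - 40\right)^{2} = \left(- \frac{309}{4}\right)^{2} = \frac{95481}{16}$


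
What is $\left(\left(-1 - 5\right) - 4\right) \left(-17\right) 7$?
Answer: $1190$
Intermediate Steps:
$\left(\left(-1 - 5\right) - 4\right) \left(-17\right) 7 = \left(-6 - 4\right) \left(-17\right) 7 = \left(-10\right) \left(-17\right) 7 = 170 \cdot 7 = 1190$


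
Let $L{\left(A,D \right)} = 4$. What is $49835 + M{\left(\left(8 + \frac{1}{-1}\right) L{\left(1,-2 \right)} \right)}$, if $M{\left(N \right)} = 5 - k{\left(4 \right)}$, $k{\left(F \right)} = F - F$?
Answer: $49840$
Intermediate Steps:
$k{\left(F \right)} = 0$
$M{\left(N \right)} = 5$ ($M{\left(N \right)} = 5 - 0 = 5 + 0 = 5$)
$49835 + M{\left(\left(8 + \frac{1}{-1}\right) L{\left(1,-2 \right)} \right)} = 49835 + 5 = 49840$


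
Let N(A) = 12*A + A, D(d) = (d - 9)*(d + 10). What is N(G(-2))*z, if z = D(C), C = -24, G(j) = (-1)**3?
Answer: -6006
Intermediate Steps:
G(j) = -1
D(d) = (-9 + d)*(10 + d)
z = 462 (z = -90 - 24 + (-24)**2 = -90 - 24 + 576 = 462)
N(A) = 13*A
N(G(-2))*z = (13*(-1))*462 = -13*462 = -6006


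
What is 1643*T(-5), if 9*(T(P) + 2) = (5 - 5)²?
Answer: -3286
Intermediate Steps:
T(P) = -2 (T(P) = -2 + (5 - 5)²/9 = -2 + (⅑)*0² = -2 + (⅑)*0 = -2 + 0 = -2)
1643*T(-5) = 1643*(-2) = -3286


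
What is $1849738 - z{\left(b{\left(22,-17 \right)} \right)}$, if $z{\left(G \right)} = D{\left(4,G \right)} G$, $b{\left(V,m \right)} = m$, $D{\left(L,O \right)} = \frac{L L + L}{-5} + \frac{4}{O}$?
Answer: $1849666$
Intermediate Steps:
$D{\left(L,O \right)} = \frac{4}{O} - \frac{L}{5} - \frac{L^{2}}{5}$ ($D{\left(L,O \right)} = \left(L^{2} + L\right) \left(- \frac{1}{5}\right) + \frac{4}{O} = \left(L + L^{2}\right) \left(- \frac{1}{5}\right) + \frac{4}{O} = \left(- \frac{L}{5} - \frac{L^{2}}{5}\right) + \frac{4}{O} = \frac{4}{O} - \frac{L}{5} - \frac{L^{2}}{5}$)
$z{\left(G \right)} = 4 - 4 G$ ($z{\left(G \right)} = \frac{20 - 4 G \left(1 + 4\right)}{5 G} G = \frac{20 - 4 G 5}{5 G} G = \frac{20 - 20 G}{5 G} G = 4 - 4 G$)
$1849738 - z{\left(b{\left(22,-17 \right)} \right)} = 1849738 - \left(4 - -68\right) = 1849738 - \left(4 + 68\right) = 1849738 - 72 = 1849666$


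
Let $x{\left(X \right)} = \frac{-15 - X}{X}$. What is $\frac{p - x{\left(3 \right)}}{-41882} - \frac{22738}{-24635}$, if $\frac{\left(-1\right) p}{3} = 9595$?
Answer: $\frac{1661283581}{1031763070} \approx 1.6101$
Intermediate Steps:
$p = -28785$ ($p = \left(-3\right) 9595 = -28785$)
$x{\left(X \right)} = \frac{-15 - X}{X}$
$\frac{p - x{\left(3 \right)}}{-41882} - \frac{22738}{-24635} = \frac{-28785 - \frac{-15 - 3}{3}}{-41882} - \frac{22738}{-24635} = \left(-28785 - \frac{-15 - 3}{3}\right) \left(- \frac{1}{41882}\right) - - \frac{22738}{24635} = \left(-28785 - \frac{1}{3} \left(-18\right)\right) \left(- \frac{1}{41882}\right) + \frac{22738}{24635} = \left(-28785 - -6\right) \left(- \frac{1}{41882}\right) + \frac{22738}{24635} = \left(-28785 + 6\right) \left(- \frac{1}{41882}\right) + \frac{22738}{24635} = \left(-28779\right) \left(- \frac{1}{41882}\right) + \frac{22738}{24635} = \frac{28779}{41882} + \frac{22738}{24635} = \frac{1661283581}{1031763070}$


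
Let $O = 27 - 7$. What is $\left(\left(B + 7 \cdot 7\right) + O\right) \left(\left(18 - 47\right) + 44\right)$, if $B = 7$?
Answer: $1140$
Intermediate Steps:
$O = 20$
$\left(\left(B + 7 \cdot 7\right) + O\right) \left(\left(18 - 47\right) + 44\right) = \left(\left(7 + 7 \cdot 7\right) + 20\right) \left(\left(18 - 47\right) + 44\right) = \left(\left(7 + 49\right) + 20\right) \left(-29 + 44\right) = \left(56 + 20\right) 15 = 76 \cdot 15 = 1140$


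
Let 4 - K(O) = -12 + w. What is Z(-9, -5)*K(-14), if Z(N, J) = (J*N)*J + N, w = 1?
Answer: -3510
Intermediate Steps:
Z(N, J) = N + N*J² (Z(N, J) = N*J² + N = N + N*J²)
K(O) = 15 (K(O) = 4 - (-12 + 1) = 4 - 1*(-11) = 4 + 11 = 15)
Z(-9, -5)*K(-14) = -9*(1 + (-5)²)*15 = -9*(1 + 25)*15 = -9*26*15 = -234*15 = -3510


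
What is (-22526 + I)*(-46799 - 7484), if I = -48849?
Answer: 3874449125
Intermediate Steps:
(-22526 + I)*(-46799 - 7484) = (-22526 - 48849)*(-46799 - 7484) = -71375*(-54283) = 3874449125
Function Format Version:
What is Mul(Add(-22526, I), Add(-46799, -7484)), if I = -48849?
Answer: 3874449125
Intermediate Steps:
Mul(Add(-22526, I), Add(-46799, -7484)) = Mul(Add(-22526, -48849), Add(-46799, -7484)) = Mul(-71375, -54283) = 3874449125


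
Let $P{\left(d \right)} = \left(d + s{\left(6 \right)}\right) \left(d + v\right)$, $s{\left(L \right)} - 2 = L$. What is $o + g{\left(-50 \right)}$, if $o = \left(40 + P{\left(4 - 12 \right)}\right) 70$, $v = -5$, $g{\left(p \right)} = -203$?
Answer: $2597$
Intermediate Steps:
$s{\left(L \right)} = 2 + L$
$P{\left(d \right)} = \left(-5 + d\right) \left(8 + d\right)$ ($P{\left(d \right)} = \left(d + \left(2 + 6\right)\right) \left(d - 5\right) = \left(d + 8\right) \left(-5 + d\right) = \left(8 + d\right) \left(-5 + d\right) = \left(-5 + d\right) \left(8 + d\right)$)
$o = 2800$ ($o = \left(40 + \left(-40 + \left(4 - 12\right)^{2} + 3 \left(4 - 12\right)\right)\right) 70 = \left(40 + \left(-40 + \left(-8\right)^{2} + 3 \left(-8\right)\right)\right) 70 = \left(40 - 0\right) 70 = \left(40 + 0\right) 70 = 40 \cdot 70 = 2800$)
$o + g{\left(-50 \right)} = 2800 - 203 = 2597$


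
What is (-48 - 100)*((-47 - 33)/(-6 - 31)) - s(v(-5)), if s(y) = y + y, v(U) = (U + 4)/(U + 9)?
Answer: -639/2 ≈ -319.50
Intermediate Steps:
v(U) = (4 + U)/(9 + U)
s(y) = 2*y
(-48 - 100)*((-47 - 33)/(-6 - 31)) - s(v(-5)) = (-48 - 100)*((-47 - 33)/(-6 - 31)) - 2*(4 - 5)/(9 - 5) = -(-11840)/(-37) - 2*-1/4 = -(-11840)*(-1)/37 - 2*(1/4)*(-1) = -148*80/37 - 2*(-1)/4 = -320 - 1*(-1/2) = -320 + 1/2 = -639/2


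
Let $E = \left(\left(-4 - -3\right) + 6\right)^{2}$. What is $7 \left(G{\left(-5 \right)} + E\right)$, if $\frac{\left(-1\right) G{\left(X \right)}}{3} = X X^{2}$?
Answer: $2800$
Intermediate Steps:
$G{\left(X \right)} = - 3 X^{3}$ ($G{\left(X \right)} = - 3 X X^{2} = - 3 X^{3}$)
$E = 25$ ($E = \left(\left(-4 + 3\right) + 6\right)^{2} = \left(-1 + 6\right)^{2} = 5^{2} = 25$)
$7 \left(G{\left(-5 \right)} + E\right) = 7 \left(- 3 \left(-5\right)^{3} + 25\right) = 7 \left(\left(-3\right) \left(-125\right) + 25\right) = 7 \left(375 + 25\right) = 7 \cdot 400 = 2800$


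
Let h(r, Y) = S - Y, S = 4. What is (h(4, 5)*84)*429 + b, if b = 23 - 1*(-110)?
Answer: -35903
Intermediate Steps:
h(r, Y) = 4 - Y
b = 133 (b = 23 + 110 = 133)
(h(4, 5)*84)*429 + b = ((4 - 1*5)*84)*429 + 133 = ((4 - 5)*84)*429 + 133 = -1*84*429 + 133 = -84*429 + 133 = -36036 + 133 = -35903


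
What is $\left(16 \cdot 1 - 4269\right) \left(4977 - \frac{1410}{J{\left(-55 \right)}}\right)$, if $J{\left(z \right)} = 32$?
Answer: $- \frac{335676531}{16} \approx -2.098 \cdot 10^{7}$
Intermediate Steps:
$\left(16 \cdot 1 - 4269\right) \left(4977 - \frac{1410}{J{\left(-55 \right)}}\right) = \left(16 \cdot 1 - 4269\right) \left(4977 - \frac{1410}{32}\right) = \left(16 - 4269\right) \left(4977 - \frac{705}{16}\right) = - 4253 \left(4977 - \frac{705}{16}\right) = \left(-4253\right) \frac{78927}{16} = - \frac{335676531}{16}$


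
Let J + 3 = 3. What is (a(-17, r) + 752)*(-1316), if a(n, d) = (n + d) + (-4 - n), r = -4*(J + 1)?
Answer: -979104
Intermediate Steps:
J = 0 (J = -3 + 3 = 0)
r = -4 (r = -4*(0 + 1) = -4*1 = -4)
a(n, d) = -4 + d (a(n, d) = (d + n) + (-4 - n) = -4 + d)
(a(-17, r) + 752)*(-1316) = ((-4 - 4) + 752)*(-1316) = (-8 + 752)*(-1316) = 744*(-1316) = -979104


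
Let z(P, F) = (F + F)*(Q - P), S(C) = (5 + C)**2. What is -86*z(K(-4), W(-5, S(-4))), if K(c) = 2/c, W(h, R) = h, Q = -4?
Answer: -3010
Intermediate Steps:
z(P, F) = 2*F*(-4 - P) (z(P, F) = (F + F)*(-4 - P) = (2*F)*(-4 - P) = 2*F*(-4 - P))
-86*z(K(-4), W(-5, S(-4))) = -(-172)*(-5)*(4 + 2/(-4)) = -(-172)*(-5)*(4 + 2*(-1/4)) = -(-172)*(-5)*(4 - 1/2) = -(-172)*(-5)*7/2 = -86*35 = -3010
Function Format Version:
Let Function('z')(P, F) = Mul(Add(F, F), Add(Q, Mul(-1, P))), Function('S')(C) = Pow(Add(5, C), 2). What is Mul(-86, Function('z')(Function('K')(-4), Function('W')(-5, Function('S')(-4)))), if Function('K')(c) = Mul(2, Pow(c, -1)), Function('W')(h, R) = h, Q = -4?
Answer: -3010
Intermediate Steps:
Function('z')(P, F) = Mul(2, F, Add(-4, Mul(-1, P))) (Function('z')(P, F) = Mul(Add(F, F), Add(-4, Mul(-1, P))) = Mul(Mul(2, F), Add(-4, Mul(-1, P))) = Mul(2, F, Add(-4, Mul(-1, P))))
Mul(-86, Function('z')(Function('K')(-4), Function('W')(-5, Function('S')(-4)))) = Mul(-86, Mul(-2, -5, Add(4, Mul(2, Pow(-4, -1))))) = Mul(-86, Mul(-2, -5, Add(4, Mul(2, Rational(-1, 4))))) = Mul(-86, Mul(-2, -5, Add(4, Rational(-1, 2)))) = Mul(-86, Mul(-2, -5, Rational(7, 2))) = Mul(-86, 35) = -3010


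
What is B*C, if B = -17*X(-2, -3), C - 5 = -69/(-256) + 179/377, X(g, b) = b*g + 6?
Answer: -28274247/24128 ≈ -1171.8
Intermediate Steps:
X(g, b) = 6 + b*g
C = 554397/96512 (C = 5 + (-69/(-256) + 179/377) = 5 + (-69*(-1/256) + 179*(1/377)) = 5 + (69/256 + 179/377) = 5 + 71837/96512 = 554397/96512 ≈ 5.7443)
B = -204 (B = -17*(6 - 3*(-2)) = -17*(6 + 6) = -17*12 = -204)
B*C = -204*554397/96512 = -28274247/24128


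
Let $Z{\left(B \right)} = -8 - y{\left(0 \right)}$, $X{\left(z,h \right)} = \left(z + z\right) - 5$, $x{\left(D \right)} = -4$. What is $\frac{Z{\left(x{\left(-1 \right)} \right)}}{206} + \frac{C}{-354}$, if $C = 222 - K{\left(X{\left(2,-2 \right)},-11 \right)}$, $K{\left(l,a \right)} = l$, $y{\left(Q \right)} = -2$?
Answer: $- \frac{24031}{36462} \approx -0.65907$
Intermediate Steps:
$X{\left(z,h \right)} = -5 + 2 z$ ($X{\left(z,h \right)} = 2 z - 5 = -5 + 2 z$)
$C = 223$ ($C = 222 - \left(-5 + 2 \cdot 2\right) = 222 - \left(-5 + 4\right) = 222 - -1 = 222 + 1 = 223$)
$Z{\left(B \right)} = -6$ ($Z{\left(B \right)} = -8 - -2 = -8 + 2 = -6$)
$\frac{Z{\left(x{\left(-1 \right)} \right)}}{206} + \frac{C}{-354} = - \frac{6}{206} + \frac{223}{-354} = \left(-6\right) \frac{1}{206} + 223 \left(- \frac{1}{354}\right) = - \frac{3}{103} - \frac{223}{354} = - \frac{24031}{36462}$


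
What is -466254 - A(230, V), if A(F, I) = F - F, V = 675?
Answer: -466254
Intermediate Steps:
A(F, I) = 0
-466254 - A(230, V) = -466254 - 1*0 = -466254 + 0 = -466254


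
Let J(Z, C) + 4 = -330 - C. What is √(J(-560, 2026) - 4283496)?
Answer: 4*I*√267866 ≈ 2070.2*I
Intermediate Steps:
J(Z, C) = -334 - C (J(Z, C) = -4 + (-330 - C) = -334 - C)
√(J(-560, 2026) - 4283496) = √((-334 - 1*2026) - 4283496) = √((-334 - 2026) - 4283496) = √(-2360 - 4283496) = √(-4285856) = 4*I*√267866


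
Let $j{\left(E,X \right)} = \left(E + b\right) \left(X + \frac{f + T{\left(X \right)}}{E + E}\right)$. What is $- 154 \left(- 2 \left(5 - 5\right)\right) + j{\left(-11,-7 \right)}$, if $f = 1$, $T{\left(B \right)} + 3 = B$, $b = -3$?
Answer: $\frac{1015}{11} \approx 92.273$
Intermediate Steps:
$T{\left(B \right)} = -3 + B$
$j{\left(E,X \right)} = \left(-3 + E\right) \left(X + \frac{-2 + X}{2 E}\right)$ ($j{\left(E,X \right)} = \left(E - 3\right) \left(X + \frac{1 + \left(-3 + X\right)}{E + E}\right) = \left(-3 + E\right) \left(X + \frac{-2 + X}{2 E}\right)$)
$- 154 \left(- 2 \left(5 - 5\right)\right) + j{\left(-11,-7 \right)} = - 154 \left(- 2 \left(5 - 5\right)\right) + \frac{6 - -21 - 11 \left(-2 - -35 + 2 \left(-11\right) \left(-7\right)\right)}{2 \left(-11\right)} = - 154 \left(\left(-2\right) 0\right) + \frac{1}{2} \left(- \frac{1}{11}\right) \left(6 + 21 - 11 \left(-2 + 35 + 154\right)\right) = \left(-154\right) 0 + \frac{1}{2} \left(- \frac{1}{11}\right) \left(6 + 21 - 2057\right) = 0 + \frac{1}{2} \left(- \frac{1}{11}\right) \left(6 + 21 - 2057\right) = 0 + \frac{1}{2} \left(- \frac{1}{11}\right) \left(-2030\right) = 0 + \frac{1015}{11} = \frac{1015}{11}$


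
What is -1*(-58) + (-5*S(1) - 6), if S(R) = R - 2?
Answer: 57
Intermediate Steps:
S(R) = -2 + R
-1*(-58) + (-5*S(1) - 6) = -1*(-58) + (-5*(-2 + 1) - 6) = 58 + (-5*(-1) - 6) = 58 + (5 - 6) = 58 - 1 = 57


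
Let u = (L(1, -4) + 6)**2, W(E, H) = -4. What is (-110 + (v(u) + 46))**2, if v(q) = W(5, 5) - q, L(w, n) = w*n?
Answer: 5184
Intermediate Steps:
L(w, n) = n*w
u = 4 (u = (-4*1 + 6)**2 = (-4 + 6)**2 = 2**2 = 4)
v(q) = -4 - q
(-110 + (v(u) + 46))**2 = (-110 + ((-4 - 1*4) + 46))**2 = (-110 + ((-4 - 4) + 46))**2 = (-110 + (-8 + 46))**2 = (-110 + 38)**2 = (-72)**2 = 5184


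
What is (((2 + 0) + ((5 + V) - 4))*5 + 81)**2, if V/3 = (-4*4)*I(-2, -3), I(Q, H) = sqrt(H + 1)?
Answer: -105984 - 46080*I*sqrt(2) ≈ -1.0598e+5 - 65167.0*I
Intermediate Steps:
I(Q, H) = sqrt(1 + H)
V = -48*I*sqrt(2) (V = 3*((-4*4)*sqrt(1 - 3)) = 3*(-16*I*sqrt(2)) = -48*I*sqrt(2) ≈ -67.882*I)
(((2 + 0) + ((5 + V) - 4))*5 + 81)**2 = (((2 + 0) + ((5 - 48*I*sqrt(2)) - 4))*5 + 81)**2 = ((2 + (1 - 48*I*sqrt(2)))*5 + 81)**2 = ((3 - 48*I*sqrt(2))*5 + 81)**2 = ((15 - 240*I*sqrt(2)) + 81)**2 = (96 - 240*I*sqrt(2))**2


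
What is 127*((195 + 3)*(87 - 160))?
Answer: -1835658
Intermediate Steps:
127*((195 + 3)*(87 - 160)) = 127*(198*(-73)) = 127*(-14454) = -1835658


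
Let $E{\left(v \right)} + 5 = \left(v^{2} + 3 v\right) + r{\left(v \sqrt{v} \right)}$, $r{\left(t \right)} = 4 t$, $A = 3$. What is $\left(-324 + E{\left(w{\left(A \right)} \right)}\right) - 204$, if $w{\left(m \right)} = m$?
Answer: $-515 + 12 \sqrt{3} \approx -494.22$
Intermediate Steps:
$E{\left(v \right)} = -5 + v^{2} + 3 v + 4 v^{\frac{3}{2}}$ ($E{\left(v \right)} = -5 + \left(\left(v^{2} + 3 v\right) + 4 v \sqrt{v}\right) = -5 + \left(\left(v^{2} + 3 v\right) + 4 v^{\frac{3}{2}}\right) = -5 + \left(v^{2} + 3 v + 4 v^{\frac{3}{2}}\right) = -5 + v^{2} + 3 v + 4 v^{\frac{3}{2}}$)
$\left(-324 + E{\left(w{\left(A \right)} \right)}\right) - 204 = \left(-324 + \left(-5 + 3^{2} + 3 \cdot 3 + 4 \cdot 3^{\frac{3}{2}}\right)\right) - 204 = \left(-324 + \left(-5 + 9 + 9 + 4 \cdot 3 \sqrt{3}\right)\right) - 204 = \left(-324 + \left(-5 + 9 + 9 + 12 \sqrt{3}\right)\right) - 204 = \left(-324 + \left(13 + 12 \sqrt{3}\right)\right) - 204 = \left(-311 + 12 \sqrt{3}\right) - 204 = -515 + 12 \sqrt{3}$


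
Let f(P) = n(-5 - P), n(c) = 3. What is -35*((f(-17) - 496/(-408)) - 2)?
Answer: -3955/51 ≈ -77.549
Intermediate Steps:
f(P) = 3
-35*((f(-17) - 496/(-408)) - 2) = -35*((3 - 496/(-408)) - 2) = -35*((3 - 496*(-1/408)) - 2) = -35*((3 + 62/51) - 2) = -35*(215/51 - 2) = -35*113/51 = -3955/51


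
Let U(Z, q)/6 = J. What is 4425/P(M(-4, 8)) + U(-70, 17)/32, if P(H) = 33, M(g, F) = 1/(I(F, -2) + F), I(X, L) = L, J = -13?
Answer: 23171/176 ≈ 131.65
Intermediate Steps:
U(Z, q) = -78 (U(Z, q) = 6*(-13) = -78)
M(g, F) = 1/(-2 + F)
4425/P(M(-4, 8)) + U(-70, 17)/32 = 4425/33 - 78/32 = 4425*(1/33) - 78*1/32 = 1475/11 - 39/16 = 23171/176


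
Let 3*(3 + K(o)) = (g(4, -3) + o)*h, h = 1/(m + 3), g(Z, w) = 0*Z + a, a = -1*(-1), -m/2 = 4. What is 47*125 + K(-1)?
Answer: 5872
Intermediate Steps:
m = -8 (m = -2*4 = -8)
a = 1
g(Z, w) = 1 (g(Z, w) = 0*Z + 1 = 0 + 1 = 1)
h = -⅕ (h = 1/(-8 + 3) = 1/(-5) = -⅕ ≈ -0.20000)
K(o) = -46/15 - o/15 (K(o) = -3 + ((1 + o)*(-⅕))/3 = -3 + (-⅕ - o/5)/3 = -3 + (-1/15 - o/15) = -46/15 - o/15)
47*125 + K(-1) = 47*125 + (-46/15 - 1/15*(-1)) = 5875 + (-46/15 + 1/15) = 5875 - 3 = 5872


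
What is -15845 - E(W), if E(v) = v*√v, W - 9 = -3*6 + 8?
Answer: -15845 + I ≈ -15845.0 + 1.0*I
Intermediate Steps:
W = -1 (W = 9 + (-3*6 + 8) = 9 + (-18 + 8) = 9 - 10 = -1)
E(v) = v^(3/2)
-15845 - E(W) = -15845 - (-1)^(3/2) = -15845 - (-1)*I = -15845 + I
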